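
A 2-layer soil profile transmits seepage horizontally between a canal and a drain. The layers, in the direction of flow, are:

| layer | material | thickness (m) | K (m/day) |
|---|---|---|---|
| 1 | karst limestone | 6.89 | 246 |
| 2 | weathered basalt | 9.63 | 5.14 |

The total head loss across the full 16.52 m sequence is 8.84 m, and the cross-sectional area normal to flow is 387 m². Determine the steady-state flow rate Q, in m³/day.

1800

Flow is perpendicular to layering, so the layers act in series and the equivalent K is the thickness-weighted harmonic mean.
Total thickness L = 6.89 + 9.63 = 16.52 m.
Σ(b_i/K_i) = 6.89/246 + 9.63/5.14 = 1.902 d.
K_eq = L / Σ(b_i/K_i) = 16.52 / 1.902 = 8.688 m/day.
Q = K_eq · A · (Δh/L) = 8.688 × 387 × (8.84/16.52) = 1799 m³/day.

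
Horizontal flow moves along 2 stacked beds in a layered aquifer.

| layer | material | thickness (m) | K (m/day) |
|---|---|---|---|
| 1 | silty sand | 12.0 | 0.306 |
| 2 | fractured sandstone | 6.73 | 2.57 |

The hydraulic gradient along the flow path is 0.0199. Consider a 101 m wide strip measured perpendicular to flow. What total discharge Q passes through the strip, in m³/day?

42.1

Flow is parallel to layering, so each bed carries its own Darcy discharge and the transmissivities add.
Σ(K_i·b_i) = 0.306×12.0 + 2.57×6.73 = 20.97 m²/day.
Hydraulic gradient i = 0.0199.
Q = Σ(K_i·b_i) · W · i = 20.97 × 101 × 0.01990 = 42.14 m³/day.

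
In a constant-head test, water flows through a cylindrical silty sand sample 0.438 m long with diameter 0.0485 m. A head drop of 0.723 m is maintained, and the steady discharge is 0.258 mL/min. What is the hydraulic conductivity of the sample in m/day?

0.122

Cross-sectional area A = π·(d/2)² = π × (0.0485/2)² = 0.001847 m².
Convert discharge: 0.258 mL/min = 4.300e-09 m³/s.
Darcy's law rearranged: K = Q·L / (A·Δh) = 4.300e-09 × 0.438 / (0.001847 × 0.723) = 1.410e-06 m/s = 0.1218 m/day.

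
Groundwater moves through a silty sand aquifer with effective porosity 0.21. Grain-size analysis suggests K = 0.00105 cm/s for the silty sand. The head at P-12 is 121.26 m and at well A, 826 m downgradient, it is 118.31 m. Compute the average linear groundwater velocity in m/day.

Convert K: 0.00105 cm/s × 864 = 0.9072 m/day.
Hydraulic gradient i = (121.26 − 118.31) / 826 = 2.95 / 826 = 0.003571.
Darcy flux q = K · i = 0.9072 × 0.003571 = 0.003240 m/day.
Seepage velocity v = q / n_e = 0.003240 / 0.21 = 0.01543 m/day.

0.0154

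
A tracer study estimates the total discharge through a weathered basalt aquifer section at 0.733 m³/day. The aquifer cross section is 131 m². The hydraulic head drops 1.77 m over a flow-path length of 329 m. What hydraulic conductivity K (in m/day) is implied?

1.04

Hydraulic gradient i = Δh / L = 1.77 / 329 = 0.005380.
From Q = K·A·i, K = Q / (A·i) = 0.733 / (131.0 × 0.005380) = 1.040 m/day.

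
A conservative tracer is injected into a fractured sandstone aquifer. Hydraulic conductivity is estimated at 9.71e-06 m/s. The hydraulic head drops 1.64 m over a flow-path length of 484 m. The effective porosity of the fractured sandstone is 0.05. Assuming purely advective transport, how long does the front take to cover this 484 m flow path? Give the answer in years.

Convert K: 9.71e-06 m/s × 86400 = 0.8389 m/day.
Hydraulic gradient i = Δh / L = 1.64 / 484 = 0.003388.
Darcy flux q = K · i = 0.8389 × 0.003388 = 0.002843 m/day.
Seepage velocity v = q / n_e = 0.002843 / 0.05 = 0.05685 m/day.
Travel time t = L / v = 484 / 0.05685 = 8513 days = 23.31 years.

23.3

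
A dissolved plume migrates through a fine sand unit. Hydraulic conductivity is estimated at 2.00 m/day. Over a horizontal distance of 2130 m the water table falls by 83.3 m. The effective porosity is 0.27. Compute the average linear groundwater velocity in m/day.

Hydraulic gradient i = Δh / L = 83.3 / 2130 = 0.03911.
Darcy flux q = K · i = 2.000 × 0.03911 = 0.07822 m/day.
Seepage velocity v = q / n_e = 0.07822 / 0.27 = 0.2897 m/day.

0.290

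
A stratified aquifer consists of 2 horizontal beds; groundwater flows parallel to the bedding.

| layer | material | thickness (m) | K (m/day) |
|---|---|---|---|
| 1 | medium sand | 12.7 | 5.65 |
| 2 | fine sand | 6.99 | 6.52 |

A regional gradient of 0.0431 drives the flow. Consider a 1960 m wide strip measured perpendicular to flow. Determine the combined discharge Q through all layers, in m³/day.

9910

Flow is parallel to layering, so each bed carries its own Darcy discharge and the transmissivities add.
Σ(K_i·b_i) = 5.65×12.7 + 6.52×6.99 = 117.3 m²/day.
Hydraulic gradient i = 0.0431.
Q = Σ(K_i·b_i) · W · i = 117.3 × 1960 × 0.04310 = 9912 m³/day.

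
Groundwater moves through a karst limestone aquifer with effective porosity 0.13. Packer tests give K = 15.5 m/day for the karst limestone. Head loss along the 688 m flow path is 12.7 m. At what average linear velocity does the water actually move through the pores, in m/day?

Hydraulic gradient i = Δh / L = 12.7 / 688 = 0.01846.
Darcy flux q = K · i = 15.50 × 0.01846 = 0.2861 m/day.
Seepage velocity v = q / n_e = 0.2861 / 0.13 = 2.201 m/day.

2.20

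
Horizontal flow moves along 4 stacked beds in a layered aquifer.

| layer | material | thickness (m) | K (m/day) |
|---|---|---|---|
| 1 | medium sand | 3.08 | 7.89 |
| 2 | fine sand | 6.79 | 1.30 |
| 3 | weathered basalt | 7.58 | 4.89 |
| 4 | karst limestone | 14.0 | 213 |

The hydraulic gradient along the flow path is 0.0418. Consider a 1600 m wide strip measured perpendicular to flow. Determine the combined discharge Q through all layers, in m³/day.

204000

Flow is parallel to layering, so each bed carries its own Darcy discharge and the transmissivities add.
Σ(K_i·b_i) = 7.89×3.08 + 1.30×6.79 + 4.89×7.58 + 213×14.0 = 3052 m²/day.
Hydraulic gradient i = 0.0418.
Q = Σ(K_i·b_i) · W · i = 3052 × 1600 × 0.04180 = 2.041e+05 m³/day.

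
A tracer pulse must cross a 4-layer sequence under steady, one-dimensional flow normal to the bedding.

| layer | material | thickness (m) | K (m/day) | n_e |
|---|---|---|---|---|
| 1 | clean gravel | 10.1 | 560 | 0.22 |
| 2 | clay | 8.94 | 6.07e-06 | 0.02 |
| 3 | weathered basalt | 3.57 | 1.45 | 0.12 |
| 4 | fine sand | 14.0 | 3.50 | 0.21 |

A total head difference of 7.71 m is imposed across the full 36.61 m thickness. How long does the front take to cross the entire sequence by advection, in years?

3020

With flow normal to the layers, continuity requires the same specific discharge q through every layer.
Σ(b_i/K_i) = 10.1/560 + 8.94/6.07e-06 + 3.57/1.45 + 14.0/3.50 = 1.473e+06 d.
q = Δh / Σ(b_i/K_i) = 7.71 / 1.473e+06 = 5.235e-06 m/day.
In each layer the seepage velocity is v_i = q/n_i, so the layer transit time is t_i = b_i·n_i / q:
  layer 1 (clean gravel): t_1 = 10.1 × 0.22 / 5.235e-06 = 4.245e+05 d
  layer 2 (clay): t_2 = 8.94 × 0.02 / 5.235e-06 = 34156 d
  layer 3 (weathered basalt): t_3 = 3.57 × 0.12 / 5.235e-06 = 81836 d
  layer 4 (fine sand): t_4 = 14.0 × 0.21 / 5.235e-06 = 5.616e+05 d
Total t = Σ t_i = 1.102e+06 days = 3017 years.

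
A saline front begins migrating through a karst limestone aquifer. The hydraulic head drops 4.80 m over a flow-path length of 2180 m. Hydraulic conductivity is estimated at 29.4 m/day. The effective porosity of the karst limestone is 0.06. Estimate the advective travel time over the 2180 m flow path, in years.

5.53

Hydraulic gradient i = Δh / L = 4.80 / 2180 = 0.002202.
Darcy flux q = K · i = 29.40 × 0.002202 = 0.06473 m/day.
Seepage velocity v = q / n_e = 0.06473 / 0.06 = 1.079 m/day.
Travel time t = L / v = 2180 / 1.079 = 2021 days = 5.532 years.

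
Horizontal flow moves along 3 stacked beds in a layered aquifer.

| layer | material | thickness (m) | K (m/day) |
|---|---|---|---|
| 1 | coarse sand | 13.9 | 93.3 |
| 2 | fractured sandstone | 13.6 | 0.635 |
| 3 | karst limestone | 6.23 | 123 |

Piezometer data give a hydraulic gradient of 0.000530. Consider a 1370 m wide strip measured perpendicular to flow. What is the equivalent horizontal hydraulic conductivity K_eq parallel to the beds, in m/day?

61.4

Flow is parallel to layering, so each bed carries its own Darcy discharge and the transmissivities add.
Σ(K_i·b_i) = 93.3×13.9 + 0.635×13.6 + 123×6.23 = 2072 m²/day.
Total thickness b = 33.73 m, so K_eq = Σ(K_i·b_i)/b = 61.42 m/day.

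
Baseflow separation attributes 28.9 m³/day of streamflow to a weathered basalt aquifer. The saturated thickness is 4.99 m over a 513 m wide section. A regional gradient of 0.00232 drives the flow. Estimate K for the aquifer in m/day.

Cross-sectional area A = 513 × 4.99 = 2560 m².
Hydraulic gradient i = 0.00232.
From Q = K·A·i, K = Q / (A·i) = 28.9 / (2560 × 0.002320) = 4.866 m/day.

4.87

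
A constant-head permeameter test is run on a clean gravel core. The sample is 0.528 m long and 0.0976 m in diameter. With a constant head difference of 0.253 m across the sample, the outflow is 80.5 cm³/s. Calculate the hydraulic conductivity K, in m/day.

Cross-sectional area A = π·(d/2)² = π × (0.0976/2)² = 0.007482 m².
Convert discharge: 80.5 cm³/s = 8.050e-05 m³/s.
Darcy's law rearranged: K = Q·L / (A·Δh) = 8.050e-05 × 0.528 / (0.007482 × 0.253) = 0.02246 m/s = 1940 m/day.

1940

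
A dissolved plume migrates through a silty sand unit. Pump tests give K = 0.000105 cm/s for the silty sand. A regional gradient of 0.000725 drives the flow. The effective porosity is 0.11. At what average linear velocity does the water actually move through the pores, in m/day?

Convert K: 0.000105 cm/s × 864 = 0.09072 m/day.
Hydraulic gradient i = 0.000725.
Darcy flux q = K · i = 0.09072 × 0.0007250 = 6.577e-05 m/day.
Seepage velocity v = q / n_e = 6.577e-05 / 0.11 = 0.0005979 m/day.

0.000598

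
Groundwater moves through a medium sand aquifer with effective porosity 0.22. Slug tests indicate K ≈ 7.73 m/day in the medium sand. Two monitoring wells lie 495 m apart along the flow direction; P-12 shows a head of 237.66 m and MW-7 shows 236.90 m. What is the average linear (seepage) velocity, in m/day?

0.0539

Hydraulic gradient i = (237.66 − 236.90) / 495 = 0.76 / 495 = 0.001535.
Darcy flux q = K · i = 7.730 × 0.001535 = 0.01187 m/day.
Seepage velocity v = q / n_e = 0.01187 / 0.22 = 0.05395 m/day.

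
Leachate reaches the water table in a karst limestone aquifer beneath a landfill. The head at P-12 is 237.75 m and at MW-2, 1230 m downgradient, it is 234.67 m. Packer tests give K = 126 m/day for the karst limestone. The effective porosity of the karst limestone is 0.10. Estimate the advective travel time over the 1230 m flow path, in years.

Hydraulic gradient i = (237.75 − 234.67) / 1230 = 3.08 / 1230 = 0.002504.
Darcy flux q = K · i = 126.0 × 0.002504 = 0.3155 m/day.
Seepage velocity v = q / n_e = 0.3155 / 0.10 = 3.155 m/day.
Travel time t = L / v = 1230 / 3.155 = 389.8 days = 1.067 years.

1.07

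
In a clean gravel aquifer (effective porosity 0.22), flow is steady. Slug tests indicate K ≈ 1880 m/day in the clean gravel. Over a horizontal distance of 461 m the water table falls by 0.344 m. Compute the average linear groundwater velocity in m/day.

6.38

Hydraulic gradient i = Δh / L = 0.344 / 461 = 0.0007462.
Darcy flux q = K · i = 1880 × 0.0007462 = 1.403 m/day.
Seepage velocity v = q / n_e = 1.403 / 0.22 = 6.377 m/day.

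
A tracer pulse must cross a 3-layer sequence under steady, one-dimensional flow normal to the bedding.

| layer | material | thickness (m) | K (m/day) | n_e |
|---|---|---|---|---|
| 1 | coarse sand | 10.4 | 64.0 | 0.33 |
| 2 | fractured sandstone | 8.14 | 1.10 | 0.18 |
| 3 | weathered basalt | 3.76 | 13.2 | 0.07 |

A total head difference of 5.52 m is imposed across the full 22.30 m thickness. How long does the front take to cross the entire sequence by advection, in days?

7.34

With flow normal to the layers, continuity requires the same specific discharge q through every layer.
Σ(b_i/K_i) = 10.4/64.0 + 8.14/1.10 + 3.76/13.2 = 7.847 d.
q = Δh / Σ(b_i/K_i) = 5.52 / 7.847 = 0.7034 m/day.
In each layer the seepage velocity is v_i = q/n_i, so the layer transit time is t_i = b_i·n_i / q:
  layer 1 (coarse sand): t_1 = 10.4 × 0.33 / 0.7034 = 4.879 d
  layer 2 (fractured sandstone): t_2 = 8.14 × 0.18 / 0.7034 = 2.083 d
  layer 3 (weathered basalt): t_3 = 3.76 × 0.07 / 0.7034 = 0.3742 d
Total t = Σ t_i = 7.336 days.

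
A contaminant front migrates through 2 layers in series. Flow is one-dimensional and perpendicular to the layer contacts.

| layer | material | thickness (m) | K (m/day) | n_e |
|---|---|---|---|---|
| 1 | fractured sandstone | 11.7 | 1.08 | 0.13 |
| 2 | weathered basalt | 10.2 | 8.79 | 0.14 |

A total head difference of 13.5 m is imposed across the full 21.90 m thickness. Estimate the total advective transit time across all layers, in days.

With flow normal to the layers, continuity requires the same specific discharge q through every layer.
Σ(b_i/K_i) = 11.7/1.08 + 10.2/8.79 = 11.99 d.
q = Δh / Σ(b_i/K_i) = 13.5 / 11.99 = 1.126 m/day.
In each layer the seepage velocity is v_i = q/n_i, so the layer transit time is t_i = b_i·n_i / q:
  layer 1 (fractured sandstone): t_1 = 11.7 × 0.13 / 1.126 = 1.351 d
  layer 2 (weathered basalt): t_2 = 10.2 × 0.14 / 1.126 = 1.269 d
Total t = Σ t_i = 2.620 days.

2.62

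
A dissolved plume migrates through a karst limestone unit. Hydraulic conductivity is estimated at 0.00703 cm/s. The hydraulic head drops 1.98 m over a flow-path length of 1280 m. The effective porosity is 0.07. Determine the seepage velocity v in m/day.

0.134

Convert K: 0.00703 cm/s × 864 = 6.074 m/day.
Hydraulic gradient i = Δh / L = 1.98 / 1280 = 0.001547.
Darcy flux q = K · i = 6.074 × 0.001547 = 0.009396 m/day.
Seepage velocity v = q / n_e = 0.009396 / 0.07 = 0.1342 m/day.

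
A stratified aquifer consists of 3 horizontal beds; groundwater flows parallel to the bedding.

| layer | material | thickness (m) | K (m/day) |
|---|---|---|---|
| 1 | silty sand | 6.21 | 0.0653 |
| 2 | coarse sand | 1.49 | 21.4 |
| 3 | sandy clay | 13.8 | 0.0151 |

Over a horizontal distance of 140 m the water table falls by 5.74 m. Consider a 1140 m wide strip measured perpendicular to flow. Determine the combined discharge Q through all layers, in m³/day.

1520

Flow is parallel to layering, so each bed carries its own Darcy discharge and the transmissivities add.
Σ(K_i·b_i) = 0.0653×6.21 + 21.4×1.49 + 0.0151×13.8 = 32.50 m²/day.
Hydraulic gradient i = Δh / L = 5.74 / 140 = 0.04100.
Q = Σ(K_i·b_i) · W · i = 32.50 × 1140 × 0.04100 = 1519 m³/day.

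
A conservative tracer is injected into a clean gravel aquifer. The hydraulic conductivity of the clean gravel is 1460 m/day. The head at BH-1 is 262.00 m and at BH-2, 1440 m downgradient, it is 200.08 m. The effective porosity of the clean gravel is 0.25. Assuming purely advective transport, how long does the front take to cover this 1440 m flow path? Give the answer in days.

5.73

Hydraulic gradient i = (262.00 − 200.08) / 1440 = 61.92 / 1440 = 0.04300.
Darcy flux q = K · i = 1460 × 0.04300 = 62.78 m/day.
Seepage velocity v = q / n_e = 62.78 / 0.25 = 251.1 m/day.
Travel time t = L / v = 1440 / 251.1 = 5.734 days.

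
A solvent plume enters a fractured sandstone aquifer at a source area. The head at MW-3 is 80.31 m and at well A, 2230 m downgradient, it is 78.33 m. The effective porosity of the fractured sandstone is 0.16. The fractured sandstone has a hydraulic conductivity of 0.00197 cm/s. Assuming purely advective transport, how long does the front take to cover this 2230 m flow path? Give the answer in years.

646

Convert K: 0.00197 cm/s × 864 = 1.702 m/day.
Hydraulic gradient i = (80.31 − 78.33) / 2230 = 1.98 / 2230 = 0.0008879.
Darcy flux q = K · i = 1.702 × 0.0008879 = 0.001511 m/day.
Seepage velocity v = q / n_e = 0.001511 / 0.16 = 0.009445 m/day.
Travel time t = L / v = 2230 / 0.009445 = 2.361e+05 days = 646.4 years.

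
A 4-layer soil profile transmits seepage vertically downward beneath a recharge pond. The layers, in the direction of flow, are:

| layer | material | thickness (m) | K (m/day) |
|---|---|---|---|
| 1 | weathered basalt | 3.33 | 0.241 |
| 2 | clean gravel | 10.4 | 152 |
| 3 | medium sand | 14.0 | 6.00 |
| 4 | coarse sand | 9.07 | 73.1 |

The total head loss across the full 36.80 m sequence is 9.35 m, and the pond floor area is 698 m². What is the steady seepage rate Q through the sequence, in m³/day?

399

Flow is perpendicular to layering, so the layers act in series and the equivalent K is the thickness-weighted harmonic mean.
Total thickness L = 3.33 + 10.4 + 14.0 + 9.07 = 36.80 m.
Σ(b_i/K_i) = 3.33/0.241 + 10.4/152 + 14.0/6.00 + 9.07/73.1 = 16.34 d.
K_eq = L / Σ(b_i/K_i) = 36.80 / 16.34 = 2.252 m/day.
Q = K_eq · A · (Δh/L) = 2.252 × 698 × (9.35/36.80) = 399.3 m³/day.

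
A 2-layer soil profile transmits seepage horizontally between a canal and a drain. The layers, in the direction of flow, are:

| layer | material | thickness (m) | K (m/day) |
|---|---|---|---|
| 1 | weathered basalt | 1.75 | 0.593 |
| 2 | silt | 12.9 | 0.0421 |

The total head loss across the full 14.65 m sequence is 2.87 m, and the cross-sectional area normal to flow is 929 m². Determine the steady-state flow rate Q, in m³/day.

Flow is perpendicular to layering, so the layers act in series and the equivalent K is the thickness-weighted harmonic mean.
Total thickness L = 1.75 + 12.9 = 14.65 m.
Σ(b_i/K_i) = 1.75/0.593 + 12.9/0.0421 = 309.4 d.
K_eq = L / Σ(b_i/K_i) = 14.65 / 309.4 = 0.04736 m/day.
Q = K_eq · A · (Δh/L) = 0.04736 × 929 × (2.87/14.65) = 8.618 m³/day.

8.62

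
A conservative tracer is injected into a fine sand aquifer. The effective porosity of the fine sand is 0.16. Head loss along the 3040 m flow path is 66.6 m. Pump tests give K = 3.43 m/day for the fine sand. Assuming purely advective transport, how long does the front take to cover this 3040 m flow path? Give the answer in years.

Hydraulic gradient i = Δh / L = 66.6 / 3040 = 0.02191.
Darcy flux q = K · i = 3.430 × 0.02191 = 0.07514 m/day.
Seepage velocity v = q / n_e = 0.07514 / 0.16 = 0.4697 m/day.
Travel time t = L / v = 3040 / 0.4697 = 6473 days = 17.72 years.

17.7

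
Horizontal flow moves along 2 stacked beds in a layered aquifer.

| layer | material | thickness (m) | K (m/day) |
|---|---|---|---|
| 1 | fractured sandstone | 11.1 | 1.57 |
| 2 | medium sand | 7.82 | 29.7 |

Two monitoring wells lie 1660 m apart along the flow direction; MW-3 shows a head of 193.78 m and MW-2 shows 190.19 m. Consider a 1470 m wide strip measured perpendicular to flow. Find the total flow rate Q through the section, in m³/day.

Flow is parallel to layering, so each bed carries its own Darcy discharge and the transmissivities add.
Σ(K_i·b_i) = 1.57×11.1 + 29.7×7.82 = 249.7 m²/day.
Hydraulic gradient i = (193.78 − 190.19) / 1660 = 3.59 / 1660 = 0.002163.
Q = Σ(K_i·b_i) · W · i = 249.7 × 1470 × 0.002163 = 793.8 m³/day.

794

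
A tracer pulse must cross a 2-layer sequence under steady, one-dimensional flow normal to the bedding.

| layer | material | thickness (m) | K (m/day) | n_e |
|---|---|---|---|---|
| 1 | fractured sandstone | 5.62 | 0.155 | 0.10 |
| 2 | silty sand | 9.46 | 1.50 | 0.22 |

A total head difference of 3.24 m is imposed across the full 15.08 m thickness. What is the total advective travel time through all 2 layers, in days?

34.7

With flow normal to the layers, continuity requires the same specific discharge q through every layer.
Σ(b_i/K_i) = 5.62/0.155 + 9.46/1.50 = 42.56 d.
q = Δh / Σ(b_i/K_i) = 3.24 / 42.56 = 0.07612 m/day.
In each layer the seepage velocity is v_i = q/n_i, so the layer transit time is t_i = b_i·n_i / q:
  layer 1 (fractured sandstone): t_1 = 5.62 × 0.10 / 0.07612 = 7.383 d
  layer 2 (silty sand): t_2 = 9.46 × 0.22 / 0.07612 = 27.34 d
Total t = Σ t_i = 34.72 days.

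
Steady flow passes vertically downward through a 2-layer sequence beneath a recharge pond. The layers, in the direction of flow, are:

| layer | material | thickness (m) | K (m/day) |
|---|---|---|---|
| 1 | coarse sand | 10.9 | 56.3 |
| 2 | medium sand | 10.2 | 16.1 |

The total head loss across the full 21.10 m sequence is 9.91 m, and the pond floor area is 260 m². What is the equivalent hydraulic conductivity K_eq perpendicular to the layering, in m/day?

25.5

Flow is perpendicular to layering, so the layers act in series and the equivalent K is the thickness-weighted harmonic mean.
Total thickness L = 10.9 + 10.2 = 21.10 m.
Σ(b_i/K_i) = 10.9/56.3 + 10.2/16.1 = 0.8271 d.
K_eq = L / Σ(b_i/K_i) = 21.10 / 0.8271 = 25.51 m/day.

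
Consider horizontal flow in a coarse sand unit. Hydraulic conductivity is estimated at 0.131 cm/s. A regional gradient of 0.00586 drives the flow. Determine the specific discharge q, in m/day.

0.663

Convert K: 0.131 cm/s × 864 = 113.2 m/day.
Hydraulic gradient i = 0.00586.
Specific discharge q = K · i = 113.2 × 0.005860 = 0.6633 m/day.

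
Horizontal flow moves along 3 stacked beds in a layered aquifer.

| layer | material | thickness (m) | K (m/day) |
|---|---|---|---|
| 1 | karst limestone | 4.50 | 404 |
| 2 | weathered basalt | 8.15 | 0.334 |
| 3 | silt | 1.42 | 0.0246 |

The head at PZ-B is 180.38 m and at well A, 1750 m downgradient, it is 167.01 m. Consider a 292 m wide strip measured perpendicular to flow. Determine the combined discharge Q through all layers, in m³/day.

Flow is parallel to layering, so each bed carries its own Darcy discharge and the transmissivities add.
Σ(K_i·b_i) = 404×4.50 + 0.334×8.15 + 0.0246×1.42 = 1821 m²/day.
Hydraulic gradient i = (180.38 − 167.01) / 1750 = 13.37 / 1750 = 0.007640.
Q = Σ(K_i·b_i) · W · i = 1821 × 292 × 0.007640 = 4062 m³/day.

4060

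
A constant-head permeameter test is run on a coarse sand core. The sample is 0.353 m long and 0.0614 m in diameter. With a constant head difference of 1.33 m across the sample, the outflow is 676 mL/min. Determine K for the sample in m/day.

Cross-sectional area A = π·(d/2)² = π × (0.0614/2)² = 0.002961 m².
Convert discharge: 676 mL/min = 1.127e-05 m³/s.
Darcy's law rearranged: K = Q·L / (A·Δh) = 1.127e-05 × 0.353 / (0.002961 × 1.33) = 0.001010 m/s = 87.26 m/day.

87.3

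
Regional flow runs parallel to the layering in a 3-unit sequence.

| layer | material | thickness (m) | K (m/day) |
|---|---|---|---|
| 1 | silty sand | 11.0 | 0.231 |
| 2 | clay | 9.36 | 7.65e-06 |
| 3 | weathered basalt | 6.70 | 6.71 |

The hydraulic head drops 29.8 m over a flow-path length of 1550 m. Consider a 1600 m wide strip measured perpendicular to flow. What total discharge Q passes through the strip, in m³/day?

1460

Flow is parallel to layering, so each bed carries its own Darcy discharge and the transmissivities add.
Σ(K_i·b_i) = 0.231×11.0 + 7.65e-06×9.36 + 6.71×6.70 = 47.50 m²/day.
Hydraulic gradient i = Δh / L = 29.8 / 1550 = 0.01923.
Q = Σ(K_i·b_i) · W · i = 47.50 × 1600 × 0.01923 = 1461 m³/day.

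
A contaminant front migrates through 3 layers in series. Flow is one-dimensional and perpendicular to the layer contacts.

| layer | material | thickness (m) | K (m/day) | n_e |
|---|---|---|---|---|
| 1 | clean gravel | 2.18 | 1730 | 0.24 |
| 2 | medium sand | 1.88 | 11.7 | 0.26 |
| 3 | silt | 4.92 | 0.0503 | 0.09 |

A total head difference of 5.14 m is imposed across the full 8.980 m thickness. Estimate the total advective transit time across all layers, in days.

With flow normal to the layers, continuity requires the same specific discharge q through every layer.
Σ(b_i/K_i) = 2.18/1730 + 1.88/11.7 + 4.92/0.0503 = 97.98 d.
q = Δh / Σ(b_i/K_i) = 5.14 / 97.98 = 0.05246 m/day.
In each layer the seepage velocity is v_i = q/n_i, so the layer transit time is t_i = b_i·n_i / q:
  layer 1 (clean gravel): t_1 = 2.18 × 0.24 / 0.05246 = 9.973 d
  layer 2 (medium sand): t_2 = 1.88 × 0.26 / 0.05246 = 9.317 d
  layer 3 (silt): t_3 = 4.92 × 0.09 / 0.05246 = 8.440 d
Total t = Σ t_i = 27.73 days.

27.7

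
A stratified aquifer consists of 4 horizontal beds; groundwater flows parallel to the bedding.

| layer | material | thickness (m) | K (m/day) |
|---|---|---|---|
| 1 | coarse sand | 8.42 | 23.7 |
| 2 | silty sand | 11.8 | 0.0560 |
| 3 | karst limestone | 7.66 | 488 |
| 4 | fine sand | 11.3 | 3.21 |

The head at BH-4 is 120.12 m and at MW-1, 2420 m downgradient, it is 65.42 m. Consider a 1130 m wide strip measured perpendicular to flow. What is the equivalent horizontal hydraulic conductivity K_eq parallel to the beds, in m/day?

Flow is parallel to layering, so each bed carries its own Darcy discharge and the transmissivities add.
Σ(K_i·b_i) = 23.7×8.42 + 0.0560×11.8 + 488×7.66 + 3.21×11.3 = 3975 m²/day.
Total thickness b = 39.18 m, so K_eq = Σ(K_i·b_i)/b = 101.4 m/day.

101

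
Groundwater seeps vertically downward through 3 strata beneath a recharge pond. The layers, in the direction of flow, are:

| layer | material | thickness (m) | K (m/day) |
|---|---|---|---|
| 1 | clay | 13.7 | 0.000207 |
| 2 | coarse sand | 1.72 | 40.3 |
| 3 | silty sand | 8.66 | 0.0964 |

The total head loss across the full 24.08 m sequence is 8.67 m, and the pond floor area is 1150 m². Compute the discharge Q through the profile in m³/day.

Flow is perpendicular to layering, so the layers act in series and the equivalent K is the thickness-weighted harmonic mean.
Total thickness L = 13.7 + 1.72 + 8.66 = 24.08 m.
Σ(b_i/K_i) = 13.7/0.000207 + 1.72/40.3 + 8.66/0.0964 = 66273 d.
K_eq = L / Σ(b_i/K_i) = 24.08 / 66273 = 0.0003633 m/day.
Q = K_eq · A · (Δh/L) = 0.0003633 × 1150 × (8.67/24.08) = 0.1504 m³/day.

0.150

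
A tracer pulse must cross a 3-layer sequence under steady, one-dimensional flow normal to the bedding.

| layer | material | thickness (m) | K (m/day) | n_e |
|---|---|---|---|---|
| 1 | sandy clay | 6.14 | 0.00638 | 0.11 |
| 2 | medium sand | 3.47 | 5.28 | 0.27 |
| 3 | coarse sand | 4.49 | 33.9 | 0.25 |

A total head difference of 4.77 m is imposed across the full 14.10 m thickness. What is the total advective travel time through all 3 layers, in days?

With flow normal to the layers, continuity requires the same specific discharge q through every layer.
Σ(b_i/K_i) = 6.14/0.00638 + 3.47/5.28 + 4.49/33.9 = 963.2 d.
q = Δh / Σ(b_i/K_i) = 4.77 / 963.2 = 0.004952 m/day.
In each layer the seepage velocity is v_i = q/n_i, so the layer transit time is t_i = b_i·n_i / q:
  layer 1 (sandy clay): t_1 = 6.14 × 0.11 / 0.004952 = 136.4 d
  layer 2 (medium sand): t_2 = 3.47 × 0.27 / 0.004952 = 189.2 d
  layer 3 (coarse sand): t_3 = 4.49 × 0.25 / 0.004952 = 226.7 d
Total t = Σ t_i = 552.2 days.

552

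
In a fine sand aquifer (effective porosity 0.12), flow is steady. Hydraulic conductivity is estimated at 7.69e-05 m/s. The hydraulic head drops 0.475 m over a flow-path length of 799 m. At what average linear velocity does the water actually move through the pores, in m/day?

0.0329

Convert K: 7.69e-05 m/s × 86400 = 6.644 m/day.
Hydraulic gradient i = Δh / L = 0.475 / 799 = 0.0005945.
Darcy flux q = K · i = 6.644 × 0.0005945 = 0.003950 m/day.
Seepage velocity v = q / n_e = 0.003950 / 0.12 = 0.03292 m/day.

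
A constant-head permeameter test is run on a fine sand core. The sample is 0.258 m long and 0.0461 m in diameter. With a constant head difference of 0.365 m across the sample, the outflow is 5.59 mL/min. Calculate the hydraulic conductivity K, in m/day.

Cross-sectional area A = π·(d/2)² = π × (0.0461/2)² = 0.001669 m².
Convert discharge: 5.59 mL/min = 9.317e-08 m³/s.
Darcy's law rearranged: K = Q·L / (A·Δh) = 9.317e-08 × 0.258 / (0.001669 × 0.365) = 3.945e-05 m/s = 3.409 m/day.

3.41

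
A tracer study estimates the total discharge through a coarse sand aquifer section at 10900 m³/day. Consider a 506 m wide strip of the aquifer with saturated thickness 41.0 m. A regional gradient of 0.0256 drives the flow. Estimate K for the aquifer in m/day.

20.5

Cross-sectional area A = 506 × 41.0 = 20746 m².
Hydraulic gradient i = 0.0256.
From Q = K·A·i, K = Q / (A·i) = 10900 / (20746 × 0.02560) = 20.52 m/day.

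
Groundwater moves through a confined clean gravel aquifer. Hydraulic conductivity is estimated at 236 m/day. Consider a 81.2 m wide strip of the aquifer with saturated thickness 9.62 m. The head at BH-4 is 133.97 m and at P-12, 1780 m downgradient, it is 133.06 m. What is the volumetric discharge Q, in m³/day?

Cross-sectional area A = 81.2 × 9.62 = 781.1 m².
Hydraulic gradient i = (133.97 − 133.06) / 1780 = 0.91 / 1780 = 0.0005112.
Darcy's law: Q = K · A · i = 236.0 × 781.1 × 0.0005112 = 94.25 m³/day.

94.2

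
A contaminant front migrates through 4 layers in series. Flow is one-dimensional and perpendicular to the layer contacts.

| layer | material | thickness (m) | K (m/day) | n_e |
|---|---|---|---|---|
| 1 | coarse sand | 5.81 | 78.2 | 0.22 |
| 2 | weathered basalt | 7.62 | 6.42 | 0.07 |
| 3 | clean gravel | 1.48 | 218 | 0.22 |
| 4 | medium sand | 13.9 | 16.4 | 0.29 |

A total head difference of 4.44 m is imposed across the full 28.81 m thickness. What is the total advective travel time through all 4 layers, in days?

2.94

With flow normal to the layers, continuity requires the same specific discharge q through every layer.
Σ(b_i/K_i) = 5.81/78.2 + 7.62/6.42 + 1.48/218 + 13.9/16.4 = 2.116 d.
q = Δh / Σ(b_i/K_i) = 4.44 / 2.116 = 2.099 m/day.
In each layer the seepage velocity is v_i = q/n_i, so the layer transit time is t_i = b_i·n_i / q:
  layer 1 (coarse sand): t_1 = 5.81 × 0.22 / 2.099 = 0.6090 d
  layer 2 (weathered basalt): t_2 = 7.62 × 0.07 / 2.099 = 0.2542 d
  layer 3 (clean gravel): t_3 = 1.48 × 0.22 / 2.099 = 0.1551 d
  layer 4 (medium sand): t_4 = 13.9 × 0.29 / 2.099 = 1.921 d
Total t = Σ t_i = 2.939 days.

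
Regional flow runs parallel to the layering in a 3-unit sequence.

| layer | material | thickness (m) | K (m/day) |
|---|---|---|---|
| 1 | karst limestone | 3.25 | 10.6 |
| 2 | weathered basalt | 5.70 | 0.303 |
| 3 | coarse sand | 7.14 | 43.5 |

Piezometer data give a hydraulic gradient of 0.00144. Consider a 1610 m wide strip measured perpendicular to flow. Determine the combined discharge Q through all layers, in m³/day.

Flow is parallel to layering, so each bed carries its own Darcy discharge and the transmissivities add.
Σ(K_i·b_i) = 10.6×3.25 + 0.303×5.70 + 43.5×7.14 = 346.8 m²/day.
Hydraulic gradient i = 0.00144.
Q = Σ(K_i·b_i) · W · i = 346.8 × 1610 × 0.001440 = 803.9 m³/day.

804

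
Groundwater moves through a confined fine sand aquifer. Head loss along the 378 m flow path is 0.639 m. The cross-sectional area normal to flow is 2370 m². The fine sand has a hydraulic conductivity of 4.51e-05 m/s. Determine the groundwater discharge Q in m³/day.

15.6

Convert K: 4.51e-05 m/s × 86400 = 3.897 m/day.
Hydraulic gradient i = Δh / L = 0.639 / 378 = 0.001690.
Darcy's law: Q = K · A · i = 3.897 × 2370 × 0.001690 = 15.61 m³/day.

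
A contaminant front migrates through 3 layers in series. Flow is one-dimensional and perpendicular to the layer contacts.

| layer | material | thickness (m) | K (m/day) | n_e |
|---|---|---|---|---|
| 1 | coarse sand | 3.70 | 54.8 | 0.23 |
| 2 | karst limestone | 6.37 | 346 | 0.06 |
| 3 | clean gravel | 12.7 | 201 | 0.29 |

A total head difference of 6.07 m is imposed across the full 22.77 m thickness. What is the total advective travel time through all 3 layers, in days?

0.121

With flow normal to the layers, continuity requires the same specific discharge q through every layer.
Σ(b_i/K_i) = 3.70/54.8 + 6.37/346 + 12.7/201 = 0.1491 d.
q = Δh / Σ(b_i/K_i) = 6.07 / 0.1491 = 40.71 m/day.
In each layer the seepage velocity is v_i = q/n_i, so the layer transit time is t_i = b_i·n_i / q:
  layer 1 (coarse sand): t_1 = 3.70 × 0.23 / 40.71 = 0.02091 d
  layer 2 (karst limestone): t_2 = 6.37 × 0.06 / 40.71 = 0.009389 d
  layer 3 (clean gravel): t_3 = 12.7 × 0.29 / 40.71 = 0.09047 d
Total t = Σ t_i = 0.1208 days.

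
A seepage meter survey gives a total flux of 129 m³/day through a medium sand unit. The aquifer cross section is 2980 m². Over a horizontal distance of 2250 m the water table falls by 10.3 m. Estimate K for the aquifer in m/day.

Hydraulic gradient i = Δh / L = 10.3 / 2250 = 0.004578.
From Q = K·A·i, K = Q / (A·i) = 129 / (2980 × 0.004578) = 9.456 m/day.

9.46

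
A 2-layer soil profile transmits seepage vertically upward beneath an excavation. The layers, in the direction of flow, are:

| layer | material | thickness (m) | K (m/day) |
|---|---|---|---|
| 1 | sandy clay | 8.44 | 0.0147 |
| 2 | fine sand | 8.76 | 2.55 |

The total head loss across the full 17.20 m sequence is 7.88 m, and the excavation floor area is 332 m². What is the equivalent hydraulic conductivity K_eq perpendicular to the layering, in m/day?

0.0298

Flow is perpendicular to layering, so the layers act in series and the equivalent K is the thickness-weighted harmonic mean.
Total thickness L = 8.44 + 8.76 = 17.20 m.
Σ(b_i/K_i) = 8.44/0.0147 + 8.76/2.55 = 577.6 d.
K_eq = L / Σ(b_i/K_i) = 17.20 / 577.6 = 0.02978 m/day.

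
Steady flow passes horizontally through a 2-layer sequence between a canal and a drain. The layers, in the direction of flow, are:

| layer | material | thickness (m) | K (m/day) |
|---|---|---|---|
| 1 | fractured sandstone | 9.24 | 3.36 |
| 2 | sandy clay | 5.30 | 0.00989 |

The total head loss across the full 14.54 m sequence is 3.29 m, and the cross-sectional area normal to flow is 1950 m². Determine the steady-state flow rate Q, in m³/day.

Flow is perpendicular to layering, so the layers act in series and the equivalent K is the thickness-weighted harmonic mean.
Total thickness L = 9.24 + 5.30 = 14.54 m.
Σ(b_i/K_i) = 9.24/3.36 + 5.30/0.00989 = 538.6 d.
K_eq = L / Σ(b_i/K_i) = 14.54 / 538.6 = 0.02699 m/day.
Q = K_eq · A · (Δh/L) = 0.02699 × 1950 × (3.29/14.54) = 11.91 m³/day.

11.9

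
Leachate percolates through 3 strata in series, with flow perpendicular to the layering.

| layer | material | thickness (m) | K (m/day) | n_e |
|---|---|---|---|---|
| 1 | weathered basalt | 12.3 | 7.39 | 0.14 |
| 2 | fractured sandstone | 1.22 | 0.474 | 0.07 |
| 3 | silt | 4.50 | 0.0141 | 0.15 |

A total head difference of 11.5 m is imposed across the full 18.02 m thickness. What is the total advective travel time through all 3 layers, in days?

69.8

With flow normal to the layers, continuity requires the same specific discharge q through every layer.
Σ(b_i/K_i) = 12.3/7.39 + 1.22/0.474 + 4.50/0.0141 = 323.4 d.
q = Δh / Σ(b_i/K_i) = 11.5 / 323.4 = 0.03556 m/day.
In each layer the seepage velocity is v_i = q/n_i, so the layer transit time is t_i = b_i·n_i / q:
  layer 1 (weathered basalt): t_1 = 12.3 × 0.14 / 0.03556 = 48.42 d
  layer 2 (fractured sandstone): t_2 = 1.22 × 0.07 / 0.03556 = 2.402 d
  layer 3 (silt): t_3 = 4.50 × 0.15 / 0.03556 = 18.98 d
Total t = Σ t_i = 69.81 days.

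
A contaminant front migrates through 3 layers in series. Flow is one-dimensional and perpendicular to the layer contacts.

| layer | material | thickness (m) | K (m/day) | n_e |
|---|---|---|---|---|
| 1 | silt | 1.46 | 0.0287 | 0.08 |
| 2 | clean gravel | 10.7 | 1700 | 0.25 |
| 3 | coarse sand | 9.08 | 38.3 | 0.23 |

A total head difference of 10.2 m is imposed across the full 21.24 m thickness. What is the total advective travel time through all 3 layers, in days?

With flow normal to the layers, continuity requires the same specific discharge q through every layer.
Σ(b_i/K_i) = 1.46/0.0287 + 10.7/1700 + 9.08/38.3 = 51.11 d.
q = Δh / Σ(b_i/K_i) = 10.2 / 51.11 = 0.1996 m/day.
In each layer the seepage velocity is v_i = q/n_i, so the layer transit time is t_i = b_i·n_i / q:
  layer 1 (silt): t_1 = 1.46 × 0.08 / 0.1996 = 0.5853 d
  layer 2 (clean gravel): t_2 = 10.7 × 0.25 / 0.1996 = 13.41 d
  layer 3 (coarse sand): t_3 = 9.08 × 0.23 / 0.1996 = 10.47 d
Total t = Σ t_i = 24.46 days.

24.5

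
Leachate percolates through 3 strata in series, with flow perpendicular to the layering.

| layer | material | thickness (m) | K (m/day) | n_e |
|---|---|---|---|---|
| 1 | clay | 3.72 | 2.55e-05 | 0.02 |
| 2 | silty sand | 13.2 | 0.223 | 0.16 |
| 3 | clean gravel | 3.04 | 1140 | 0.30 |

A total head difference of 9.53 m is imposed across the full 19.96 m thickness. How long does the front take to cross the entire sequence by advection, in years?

With flow normal to the layers, continuity requires the same specific discharge q through every layer.
Σ(b_i/K_i) = 3.72/2.55e-05 + 13.2/0.223 + 3.04/1140 = 1.459e+05 d.
q = Δh / Σ(b_i/K_i) = 9.53 / 1.459e+05 = 6.530e-05 m/day.
In each layer the seepage velocity is v_i = q/n_i, so the layer transit time is t_i = b_i·n_i / q:
  layer 1 (clay): t_1 = 3.72 × 0.02 / 6.530e-05 = 1139 d
  layer 2 (silty sand): t_2 = 13.2 × 0.16 / 6.530e-05 = 32343 d
  layer 3 (clean gravel): t_3 = 3.04 × 0.30 / 6.530e-05 = 13966 d
Total t = Σ t_i = 47449 days = 129.9 years.

130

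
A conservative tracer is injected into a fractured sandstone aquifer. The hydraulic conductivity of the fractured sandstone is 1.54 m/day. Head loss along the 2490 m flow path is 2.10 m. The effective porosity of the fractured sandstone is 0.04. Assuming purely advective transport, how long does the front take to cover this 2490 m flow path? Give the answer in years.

210

Hydraulic gradient i = Δh / L = 2.10 / 2490 = 0.0008434.
Darcy flux q = K · i = 1.540 × 0.0008434 = 0.001299 m/day.
Seepage velocity v = q / n_e = 0.001299 / 0.04 = 0.03247 m/day.
Travel time t = L / v = 2490 / 0.03247 = 76686 days = 210.0 years.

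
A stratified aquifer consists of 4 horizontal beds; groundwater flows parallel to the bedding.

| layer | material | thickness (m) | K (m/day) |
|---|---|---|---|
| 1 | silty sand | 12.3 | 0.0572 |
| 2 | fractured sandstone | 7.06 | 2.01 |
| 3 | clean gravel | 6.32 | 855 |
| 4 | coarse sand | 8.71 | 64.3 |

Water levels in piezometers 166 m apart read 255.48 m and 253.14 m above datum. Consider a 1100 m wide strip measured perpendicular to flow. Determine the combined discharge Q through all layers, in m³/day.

Flow is parallel to layering, so each bed carries its own Darcy discharge and the transmissivities add.
Σ(K_i·b_i) = 0.0572×12.3 + 2.01×7.06 + 855×6.32 + 64.3×8.71 = 5979 m²/day.
Hydraulic gradient i = (255.48 − 253.14) / 166 = 2.34 / 166 = 0.01410.
Q = Σ(K_i·b_i) · W · i = 5979 × 1100 × 0.01410 = 92703 m³/day.

92700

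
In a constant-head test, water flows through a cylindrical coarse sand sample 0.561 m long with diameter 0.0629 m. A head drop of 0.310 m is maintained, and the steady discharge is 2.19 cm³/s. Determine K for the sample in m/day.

110

Cross-sectional area A = π·(d/2)² = π × (0.0629/2)² = 0.003107 m².
Convert discharge: 2.19 cm³/s = 2.190e-06 m³/s.
Darcy's law rearranged: K = Q·L / (A·Δh) = 2.190e-06 × 0.561 / (0.003107 × 0.310) = 0.001275 m/s = 110.2 m/day.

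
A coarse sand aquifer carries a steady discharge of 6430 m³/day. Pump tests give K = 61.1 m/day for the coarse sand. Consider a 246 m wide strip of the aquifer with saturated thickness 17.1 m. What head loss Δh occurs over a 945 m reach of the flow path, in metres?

23.6

Cross-sectional area A = 246 × 17.1 = 4207 m².
From Q = K·A·i, i = Q / (K·A) = 6430 / (61.10 × 4207) = 0.02502.
Head loss Δh = i · L = 0.02502 × 945 = 23.64 m.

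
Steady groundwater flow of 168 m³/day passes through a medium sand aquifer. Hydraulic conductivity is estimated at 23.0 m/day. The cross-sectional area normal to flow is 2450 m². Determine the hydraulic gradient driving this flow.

From Q = K·A·i, i = Q / (K·A) = 168 / (23.00 × 2450) = 0.002981.

0.00298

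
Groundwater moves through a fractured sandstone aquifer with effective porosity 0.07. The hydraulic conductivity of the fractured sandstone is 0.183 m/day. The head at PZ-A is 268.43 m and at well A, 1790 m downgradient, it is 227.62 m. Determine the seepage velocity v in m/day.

0.0596

Hydraulic gradient i = (268.43 − 227.62) / 1790 = 40.81 / 1790 = 0.02280.
Darcy flux q = K · i = 0.1830 × 0.02280 = 0.004172 m/day.
Seepage velocity v = q / n_e = 0.004172 / 0.07 = 0.05960 m/day.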